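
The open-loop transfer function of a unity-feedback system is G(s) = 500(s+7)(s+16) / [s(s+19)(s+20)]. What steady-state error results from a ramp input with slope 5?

G(s) has one factor of s in the denominator, so the system is type 1.
K_v = lim_{s→0} s·G(s) = 500·7·16 / (19·20) = 2800/19.
e_ss = 5/K_v = 5/(2800/19) = 19/560.

19/560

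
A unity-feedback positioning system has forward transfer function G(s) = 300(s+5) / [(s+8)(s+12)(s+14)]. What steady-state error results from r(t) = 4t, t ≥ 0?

infinity

No free integrators in G(s): this is a type 0 system.
For a type-0 system K_v = 0, so e_ss to a ramp input is unbounded.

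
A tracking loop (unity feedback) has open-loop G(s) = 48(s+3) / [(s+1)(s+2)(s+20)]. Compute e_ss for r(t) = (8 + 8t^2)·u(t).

infinity

G(s) has no factors of s in the denominator, so the system is type 0. Treating each term separately:
  • 8: e_ss = 8/(1+K_p) with K_p=3.6 → 40/23.
  • 8t^2: a type-0 system cannot track it, e_ss → ∞.
The unbounded component dominates.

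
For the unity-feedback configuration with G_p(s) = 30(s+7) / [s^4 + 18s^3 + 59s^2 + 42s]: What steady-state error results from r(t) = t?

The denominator has no term below 42s — 1 pole at s=0, type 1.
K_v = lim_{s→0} s·G_p(s) = 30·7 / 42 = 5.
e_ss = 1/K_v = 1/5 = 0.2.

0.2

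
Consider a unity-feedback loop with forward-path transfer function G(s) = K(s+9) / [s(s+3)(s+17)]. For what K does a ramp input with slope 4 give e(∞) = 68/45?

15

The open loop has one pole at the origin → type 1 system.
K_v = lim_{s→0} s·G(s) = K·9 / (3·17) = (3/17)·K.
e_ss = 4/K_v = 68/45 ⇒ K_v = 45/17 ⇒ K = (45/17)/(3/17) = 15.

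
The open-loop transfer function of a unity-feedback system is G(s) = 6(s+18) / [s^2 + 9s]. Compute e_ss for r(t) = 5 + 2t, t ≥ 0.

The denominator has no term below 9s — 1 pole at s=0, type 1. Taking each input component in turn:
  • 5: tracked with zero error.
  • 2t: e_ss = 2/K_v with K_v=12 → 1/6.
Total e_ss = 1/6.

1/6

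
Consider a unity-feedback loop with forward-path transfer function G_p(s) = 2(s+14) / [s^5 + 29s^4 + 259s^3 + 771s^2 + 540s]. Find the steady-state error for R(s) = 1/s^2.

135/7

Lowest-order denominator term is 540s, so the open loop has 1 pole at the origin → type 1 system.
K_v = lim_{s→0} s·G_p(s) = 2·14 / 540 = 7/135.
e_ss = 1/K_v = 1/(7/135) = 135/7.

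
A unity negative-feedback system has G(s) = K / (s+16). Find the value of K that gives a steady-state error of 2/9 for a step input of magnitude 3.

200

G(s) has no factors of s in the denominator, so the system is type 0.
K_p = lim_{s→0} G(s) = K / (16) = 0.0625·K.
e_ss = 3/(1 + K_p) = 2/9 ⇒ 1 + 0.0625·K = 13.5 ⇒ K = 200.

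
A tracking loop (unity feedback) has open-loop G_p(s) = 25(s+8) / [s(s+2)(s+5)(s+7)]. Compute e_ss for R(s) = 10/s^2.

G_p(s) has one factor of s in the denominator, so the system is type 1.
K_v = lim_{s→0} s·G_p(s) = 25·8 / (2·5·7) = 20/7.
e_ss = 10/K_v = 10/(20/7) = 3.5.

3.5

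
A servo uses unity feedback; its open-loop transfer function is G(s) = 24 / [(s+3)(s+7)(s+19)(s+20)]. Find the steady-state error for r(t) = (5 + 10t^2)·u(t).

No free integrators in G(s): this is a type 0 system. Taking each input component in turn:
  • 5: e_ss = 5/(1+K_p) with K_p=2/665 → 3325/667.
  • 10t^2: a type-0 system cannot track it, e_ss → ∞.
The unbounded component dominates.

infinity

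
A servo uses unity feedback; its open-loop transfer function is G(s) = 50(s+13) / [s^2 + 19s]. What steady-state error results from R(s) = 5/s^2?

Factoring s from the denominator leaves a polynomial with constant term 19, so the system is type 1.
K_v = lim_{s→0} s·G(s) = 50·13 / 19 = 650/19.
e_ss = 5/K_v = 5/(650/19) = 19/130.

19/130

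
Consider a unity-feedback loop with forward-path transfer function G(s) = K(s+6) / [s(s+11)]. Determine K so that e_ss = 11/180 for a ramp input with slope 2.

60

One free integrator in G(s): this is a type 1 system.
K_v = lim_{s→0} s·G(s) = K·6 / (11) = (6/11)·K.
e_ss = 2/K_v = 11/180 ⇒ K_v = 360/11 ⇒ K = (360/11)/(6/11) = 60.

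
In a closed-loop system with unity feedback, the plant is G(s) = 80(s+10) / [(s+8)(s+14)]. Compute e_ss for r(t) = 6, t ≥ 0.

14/19

System type = 0 (no poles at s=0).
K_p = lim_{s→0} G(s) = 80·10 / (8·14) = 50/7.
e_ss = 6/(1 + K_p) = 6/(57/7) = 14/19.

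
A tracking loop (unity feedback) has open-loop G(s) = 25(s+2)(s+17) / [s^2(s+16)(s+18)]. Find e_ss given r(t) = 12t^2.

3456/425

G(s) has two factors of s in the denominator, so the system is type 2.
K_a = lim_{s→0} s^2·G(s) = 25·2·17 / (16·18) = 425/144.
r(t) = 12t^2 gives R(s) = 24/s^3.
e_ss = 24/K_a = 24/(425/144) = 3456/425.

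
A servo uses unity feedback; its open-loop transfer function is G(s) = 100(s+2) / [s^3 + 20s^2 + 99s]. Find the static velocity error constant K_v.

200/99

The denominator has no term below 99s — 1 pole at s=0, type 1.
K_v = lim_{s→0} s·G(s) = 100·2 / 99 = 200/99.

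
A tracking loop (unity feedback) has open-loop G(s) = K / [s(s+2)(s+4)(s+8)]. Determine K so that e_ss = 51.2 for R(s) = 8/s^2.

G(s) has one factor of s in the denominator, so the system is type 1.
K_v = lim_{s→0} s·G(s) = K / (2·4·8) = (1/64)·K.
e_ss = 8/K_v = 51.2 ⇒ K_v = 5/32 ⇒ K = (5/32)/(1/64) = 10.

10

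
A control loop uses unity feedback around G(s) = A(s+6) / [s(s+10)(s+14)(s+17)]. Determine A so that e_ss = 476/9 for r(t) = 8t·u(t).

60

One free integrator in G(s): this is a type 1 system.
K_v = lim_{s→0} s·G(s) = A·6 / (10·14·17) = (3/1190)·A.
e_ss = 8/K_v = 476/9 ⇒ K_v = 18/119 ⇒ A = (18/119)/(3/1190) = 60.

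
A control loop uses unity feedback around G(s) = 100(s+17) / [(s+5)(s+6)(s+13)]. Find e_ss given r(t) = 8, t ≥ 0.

No free integrators in G(s): this is a type 0 system.
K_p = lim_{s→0} G(s) = 100·17 / (5·6·13) = 170/39.
e_ss = 8/(1 + K_p) = 8/(209/39) = 312/209.

312/209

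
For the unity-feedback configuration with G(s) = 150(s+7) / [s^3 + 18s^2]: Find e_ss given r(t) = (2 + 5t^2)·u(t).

Lowest-order denominator term is 18s^2, so the open loop has 2 poles at the origin → type 2 system. Treating each term separately:
  • 2: tracked with zero error.
  • 5t^2: e_ss = 10/K_a with K_a=175/3 → 6/35.
Total e_ss = 6/35.

6/35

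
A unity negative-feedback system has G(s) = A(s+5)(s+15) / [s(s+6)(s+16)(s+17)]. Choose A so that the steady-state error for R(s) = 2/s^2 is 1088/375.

15

System type = 1 (one pole at s=0).
K_v = lim_{s→0} s·G(s) = A·5·15 / (6·16·17) = (25/544)·A.
e_ss = 2/K_v = 1088/375 ⇒ K_v = 375/544 ⇒ A = (375/544)/(25/544) = 15.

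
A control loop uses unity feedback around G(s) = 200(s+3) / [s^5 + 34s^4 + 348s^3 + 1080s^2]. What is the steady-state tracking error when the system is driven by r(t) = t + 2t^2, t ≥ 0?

Lowest-order denominator term is 1080s^2, so the open loop has 2 poles at the origin → type 2 system. Taking each input component in turn:
  • t: tracked with zero error.
  • 2t^2: e_ss = 4/K_a with K_a=5/9 → 7.2.
Total e_ss = 7.2.

7.2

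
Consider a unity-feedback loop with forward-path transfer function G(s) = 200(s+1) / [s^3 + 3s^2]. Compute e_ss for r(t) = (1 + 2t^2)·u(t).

The denominator has no term below 3s^2 — 2 poles at s=0, type 2. Taking each input component in turn:
  • 1: tracked with zero error.
  • 2t^2: e_ss = 4/K_a with K_a=200/3 → 0.06.
Total e_ss = 0.06.

0.06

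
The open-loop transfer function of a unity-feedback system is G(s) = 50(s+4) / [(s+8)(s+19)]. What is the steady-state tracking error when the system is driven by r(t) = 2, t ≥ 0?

The open loop has no poles at the origin → type 0 system.
K_p = lim_{s→0} G(s) = 50·4 / (8·19) = 25/19.
e_ss = 2/(1 + K_p) = 2/(44/19) = 19/22.

19/22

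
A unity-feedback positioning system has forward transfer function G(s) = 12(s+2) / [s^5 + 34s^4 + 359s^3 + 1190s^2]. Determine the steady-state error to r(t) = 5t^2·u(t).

2975/6

Factoring s^2 from the denominator leaves a polynomial with constant term 1190, so the system is type 2.
K_a = lim_{s→0} s^2·G(s) = 12·2 / 1190 = 12/595.
r(t) = 5t^2 gives R(s) = 10/s^3.
e_ss = 10/K_a = 10/(12/595) = 2975/6.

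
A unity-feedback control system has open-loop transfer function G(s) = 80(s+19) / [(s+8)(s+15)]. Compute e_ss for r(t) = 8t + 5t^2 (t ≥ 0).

G(s) has no factors of s in the denominator, so the system is type 0. Treating each term separately:
  • 8t: a type-0 system cannot track it, e_ss → ∞.
  • 5t^2: a type-0 system cannot track it, e_ss → ∞.
The unbounded component dominates.

infinity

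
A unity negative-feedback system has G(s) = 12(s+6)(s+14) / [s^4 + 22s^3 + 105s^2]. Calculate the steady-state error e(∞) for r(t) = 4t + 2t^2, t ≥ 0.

Factoring s^2 from the denominator leaves a polynomial with constant term 105, so the system is type 2. Treating each term separately:
  • 4t: tracked with zero error.
  • 2t^2: e_ss = 4/K_a with K_a=9.6 → 5/12.
Total e_ss = 5/12.

5/12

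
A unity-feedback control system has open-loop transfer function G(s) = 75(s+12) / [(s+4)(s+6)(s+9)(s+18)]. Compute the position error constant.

No free integrators in G(s): this is a type 0 system.
K_p = lim_{s→0} G(s) = 75·12 / (4·6·9·18) = 25/108.

25/108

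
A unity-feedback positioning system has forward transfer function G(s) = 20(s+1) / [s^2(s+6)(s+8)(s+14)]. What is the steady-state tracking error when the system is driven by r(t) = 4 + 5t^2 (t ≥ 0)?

Two free integrators in G(s): this is a type 2 system. Taking each input component in turn:
  • 4: tracked with zero error.
  • 5t^2: e_ss = 10/K_a with K_a=5/168 → 336.
Total e_ss = 336.

336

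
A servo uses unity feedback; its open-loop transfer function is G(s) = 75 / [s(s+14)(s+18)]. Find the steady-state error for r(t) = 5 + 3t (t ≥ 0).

10.08

One free integrator in G(s): this is a type 1 system. By superposition:
  • 5: tracked with zero error.
  • 3t: e_ss = 3/K_v with K_v=25/84 → 10.08.
Total e_ss = 10.08.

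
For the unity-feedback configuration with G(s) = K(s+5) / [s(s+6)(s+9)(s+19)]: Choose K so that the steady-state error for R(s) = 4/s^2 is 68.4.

G(s) has one factor of s in the denominator, so the system is type 1.
K_v = lim_{s→0} s·G(s) = K·5 / (6·9·19) = (5/1026)·K.
e_ss = 4/K_v = 68.4 ⇒ K_v = 10/171 ⇒ K = (10/171)/(5/1026) = 12.

12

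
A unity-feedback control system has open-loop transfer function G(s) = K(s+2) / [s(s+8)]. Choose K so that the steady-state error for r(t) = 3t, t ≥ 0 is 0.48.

System type = 1 (one pole at s=0).
K_v = lim_{s→0} s·G(s) = K·2 / (8) = 0.25·K.
e_ss = 3/K_v = 0.48 ⇒ K_v = 6.25 ⇒ K = 6.25/0.25 = 25.

25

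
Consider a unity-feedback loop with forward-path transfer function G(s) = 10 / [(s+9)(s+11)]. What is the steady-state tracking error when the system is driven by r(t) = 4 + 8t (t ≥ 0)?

G(s) has no factors of s in the denominator, so the system is type 0. Taking each input component in turn:
  • 4: e_ss = 4/(1+K_p) with K_p=10/99 → 396/109.
  • 8t: a type-0 system cannot track it, e_ss → ∞.
The unbounded component dominates.

infinity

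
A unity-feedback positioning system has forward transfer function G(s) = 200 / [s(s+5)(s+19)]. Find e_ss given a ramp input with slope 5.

2.375

System type = 1 (one pole at s=0).
K_v = lim_{s→0} s·G(s) = 200 / (5·19) = 40/19.
e_ss = 5/K_v = 5/(40/19) = 2.375.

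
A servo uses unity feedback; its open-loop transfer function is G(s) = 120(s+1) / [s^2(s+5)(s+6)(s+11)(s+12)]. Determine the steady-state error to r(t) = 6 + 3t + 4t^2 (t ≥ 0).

264

System type = 2 (two poles at s=0). Treating each term separately:
  • 6: tracked with zero error.
  • 3t: tracked with zero error.
  • 4t^2: e_ss = 8/K_a with K_a=1/33 → 264.
Total e_ss = 264.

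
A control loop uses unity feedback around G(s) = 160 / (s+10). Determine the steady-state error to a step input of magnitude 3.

3/17

No free integrators in G(s): this is a type 0 system.
K_p = lim_{s→0} G(s) = 160 / (10) = 16.
e_ss = 3/(1 + K_p) = 3/17.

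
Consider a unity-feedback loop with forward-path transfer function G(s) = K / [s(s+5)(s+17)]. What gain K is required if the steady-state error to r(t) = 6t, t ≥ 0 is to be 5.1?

100

G(s) has one factor of s in the denominator, so the system is type 1.
K_v = lim_{s→0} s·G(s) = K / (5·17) = (1/85)·K.
e_ss = 6/K_v = 5.1 ⇒ K_v = 20/17 ⇒ K = (20/17)/(1/85) = 100.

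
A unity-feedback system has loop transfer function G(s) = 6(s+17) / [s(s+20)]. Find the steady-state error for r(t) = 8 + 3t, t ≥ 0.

10/17

G(s) has one factor of s in the denominator, so the system is type 1. Taking each input component in turn:
  • 8: tracked with zero error.
  • 3t: e_ss = 3/K_v with K_v=5.1 → 10/17.
Total e_ss = 10/17.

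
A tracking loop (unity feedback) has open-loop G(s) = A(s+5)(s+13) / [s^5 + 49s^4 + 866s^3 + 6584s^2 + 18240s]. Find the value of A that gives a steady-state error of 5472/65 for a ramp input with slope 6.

20

Lowest-order denominator term is 18240s, so the open loop has 1 pole at the origin → type 1 system.
K_v = lim_{s→0} s·G(s) = A·5·13 / 18240 = (13/3648)·A.
e_ss = 6/K_v = 5472/65 ⇒ K_v = 65/912 ⇒ A = (65/912)/(13/3648) = 20.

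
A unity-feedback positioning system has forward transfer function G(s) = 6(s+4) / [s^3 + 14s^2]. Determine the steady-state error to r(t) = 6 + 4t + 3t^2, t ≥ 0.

Lowest-order denominator term is 14s^2, so the open loop has 2 poles at the origin → type 2 system. Treating each term separately:
  • 6: tracked with zero error.
  • 4t: tracked with zero error.
  • 3t^2: e_ss = 6/K_a with K_a=12/7 → 3.5.
Total e_ss = 3.5.

3.5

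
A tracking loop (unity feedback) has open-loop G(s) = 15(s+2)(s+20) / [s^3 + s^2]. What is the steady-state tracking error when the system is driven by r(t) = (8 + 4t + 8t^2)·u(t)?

Factoring s^2 from the denominator leaves a polynomial with constant term 1, so the system is type 2. Treating each term separately:
  • 8: tracked with zero error.
  • 4t: tracked with zero error.
  • 8t^2: e_ss = 16/K_a with K_a=600 → 2/75.
Total e_ss = 2/75.

2/75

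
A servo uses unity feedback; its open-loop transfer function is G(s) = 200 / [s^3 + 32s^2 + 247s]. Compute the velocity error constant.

The denominator has no term below 247s — 1 pole at s=0, type 1.
K_v = lim_{s→0} s·G(s) = 200 / 247 = 200/247.

200/247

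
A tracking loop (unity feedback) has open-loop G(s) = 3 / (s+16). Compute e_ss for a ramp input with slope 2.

infinity

No free integrators in G(s): this is a type 0 system.
For a type-0 system K_v = 0, so e_ss to a ramp input is unbounded.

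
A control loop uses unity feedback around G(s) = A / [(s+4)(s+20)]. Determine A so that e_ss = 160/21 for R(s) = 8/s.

G(s) has no factors of s in the denominator, so the system is type 0.
K_p = lim_{s→0} G(s) = A / (4·20) = 0.0125·A.
e_ss = 8/(1 + K_p) = 160/21 ⇒ 1 + 0.0125·A = 1.05 ⇒ A = 4.

4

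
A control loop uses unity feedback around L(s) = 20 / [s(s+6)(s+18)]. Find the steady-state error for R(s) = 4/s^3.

The open loop has one pole at the origin → type 1 system.
For a type-1 system K_a = 0, so e_ss to a parabolic input is unbounded.

infinity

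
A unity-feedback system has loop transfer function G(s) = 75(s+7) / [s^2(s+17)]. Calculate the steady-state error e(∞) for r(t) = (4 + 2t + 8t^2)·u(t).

272/525

System type = 2 (two poles at s=0). Treating each term separately:
  • 4: tracked with zero error.
  • 2t: tracked with zero error.
  • 8t^2: e_ss = 16/K_a with K_a=525/17 → 272/525.
Total e_ss = 272/525.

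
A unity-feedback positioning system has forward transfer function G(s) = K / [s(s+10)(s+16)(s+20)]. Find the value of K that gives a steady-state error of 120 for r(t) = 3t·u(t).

80

G(s) has one factor of s in the denominator, so the system is type 1.
K_v = lim_{s→0} s·G(s) = K / (10·16·20) = (1/3200)·K.
e_ss = 3/K_v = 120 ⇒ K_v = 0.025 ⇒ K = 0.025/(1/3200) = 80.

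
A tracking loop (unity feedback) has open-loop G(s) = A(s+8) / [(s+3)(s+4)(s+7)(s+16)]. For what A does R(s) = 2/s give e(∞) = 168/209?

250

The open loop has no poles at the origin → type 0 system.
K_p = lim_{s→0} G(s) = A·8 / (3·4·7·16) = (1/168)·A.
e_ss = 2/(1 + K_p) = 168/209 ⇒ 1 + (1/168)·A = 209/84 ⇒ A = 250.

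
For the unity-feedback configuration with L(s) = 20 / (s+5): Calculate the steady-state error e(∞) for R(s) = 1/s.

0.2

No free integrators in L(s): this is a type 0 system.
K_p = lim_{s→0} L(s) = 20 / (5) = 4.
e_ss = 1/(1 + K_p) = 1/5 = 0.2.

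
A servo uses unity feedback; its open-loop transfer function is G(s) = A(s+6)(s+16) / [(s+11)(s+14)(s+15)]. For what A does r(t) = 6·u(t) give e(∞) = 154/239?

G(s) has no factors of s in the denominator, so the system is type 0.
K_p = lim_{s→0} G(s) = A·6·16 / (11·14·15) = (16/385)·A.
e_ss = 6/(1 + K_p) = 154/239 ⇒ 1 + (16/385)·A = 717/77 ⇒ A = 200.

200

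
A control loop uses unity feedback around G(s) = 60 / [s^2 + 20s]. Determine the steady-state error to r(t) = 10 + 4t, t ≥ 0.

Lowest-order denominator term is 20s, so the open loop has 1 pole at the origin → type 1 system. By superposition:
  • 10: tracked with zero error.
  • 4t: e_ss = 4/K_v with K_v=3 → 4/3.
Total e_ss = 4/3.

4/3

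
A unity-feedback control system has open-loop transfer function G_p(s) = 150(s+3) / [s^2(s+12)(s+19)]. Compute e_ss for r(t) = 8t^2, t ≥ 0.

608/75

System type = 2 (two poles at s=0).
K_a = lim_{s→0} s^2·G_p(s) = 150·3 / (12·19) = 75/38.
r(t) = 8t^2 gives R(s) = 16/s^3.
e_ss = 16/K_a = 16/(75/38) = 608/75.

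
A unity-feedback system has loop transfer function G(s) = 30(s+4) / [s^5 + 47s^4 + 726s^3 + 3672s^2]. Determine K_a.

5/153

The denominator has no term below 3672s^2 — 2 poles at s=0, type 2.
K_a = lim_{s→0} s^2·G(s) = 30·4 / 3672 = 5/153.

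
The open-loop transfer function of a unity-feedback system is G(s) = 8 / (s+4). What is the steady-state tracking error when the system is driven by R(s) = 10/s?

The open loop has no poles at the origin → type 0 system.
K_p = lim_{s→0} G(s) = 8 / (4) = 2.
e_ss = 10/(1 + K_p) = 10/3.

10/3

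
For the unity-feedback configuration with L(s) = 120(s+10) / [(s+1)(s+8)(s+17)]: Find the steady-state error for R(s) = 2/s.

L(s) has no factors of s in the denominator, so the system is type 0.
K_p = lim_{s→0} L(s) = 120·10 / (1·8·17) = 150/17.
e_ss = 2/(1 + K_p) = 2/(167/17) = 34/167.

34/167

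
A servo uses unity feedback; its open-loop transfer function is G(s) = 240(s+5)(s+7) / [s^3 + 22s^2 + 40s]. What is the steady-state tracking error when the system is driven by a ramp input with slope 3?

1/70

Factoring s from the denominator leaves a polynomial with constant term 40, so the system is type 1.
K_v = lim_{s→0} s·G(s) = 240·5·7 / 40 = 210.
e_ss = 3/K_v = 3/210 = 1/70.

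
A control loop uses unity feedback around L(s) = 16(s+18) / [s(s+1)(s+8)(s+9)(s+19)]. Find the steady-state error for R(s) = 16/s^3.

L(s) has one factor of s in the denominator, so the system is type 1.
For a type-1 system K_a = 0, so e_ss to a parabolic input is unbounded.

infinity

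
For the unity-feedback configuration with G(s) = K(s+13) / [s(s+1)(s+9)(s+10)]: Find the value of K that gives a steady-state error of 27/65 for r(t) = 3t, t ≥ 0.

50

G(s) has one factor of s in the denominator, so the system is type 1.
K_v = lim_{s→0} s·G(s) = K·13 / (1·9·10) = (13/90)·K.
e_ss = 3/K_v = 27/65 ⇒ K_v = 65/9 ⇒ K = (65/9)/(13/90) = 50.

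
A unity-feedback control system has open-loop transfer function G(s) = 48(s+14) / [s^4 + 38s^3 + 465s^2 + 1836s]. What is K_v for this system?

56/153

The denominator has no term below 1836s — 1 pole at s=0, type 1.
K_v = lim_{s→0} s·G(s) = 48·14 / 1836 = 56/153.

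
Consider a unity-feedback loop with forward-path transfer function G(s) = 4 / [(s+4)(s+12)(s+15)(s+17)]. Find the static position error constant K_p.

1/3060

System type = 0 (no poles at s=0).
K_p = lim_{s→0} G(s) = 4 / (4·12·15·17) = 1/3060.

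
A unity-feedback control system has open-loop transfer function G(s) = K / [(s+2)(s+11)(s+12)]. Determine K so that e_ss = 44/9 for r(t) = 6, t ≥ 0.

No free integrators in G(s): this is a type 0 system.
K_p = lim_{s→0} G(s) = K / (2·11·12) = (1/264)·K.
e_ss = 6/(1 + K_p) = 44/9 ⇒ 1 + (1/264)·K = 27/22 ⇒ K = 60.

60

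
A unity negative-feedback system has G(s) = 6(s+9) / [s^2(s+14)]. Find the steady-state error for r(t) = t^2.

The open loop has two poles at the origin → type 2 system.
K_a = lim_{s→0} s^2·G(s) = 6·9 / (14) = 27/7.
r(t) = t^2 gives R(s) = 2/s^3.
e_ss = 2/K_a = 2/(27/7) = 14/27.

14/27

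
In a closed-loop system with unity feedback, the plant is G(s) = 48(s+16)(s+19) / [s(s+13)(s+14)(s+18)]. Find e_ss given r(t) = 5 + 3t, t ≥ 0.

One free integrator in G(s): this is a type 1 system. By superposition:
  • 5: tracked with zero error.
  • 3t: e_ss = 3/K_v with K_v=1216/273 → 819/1216.
Total e_ss = 819/1216.

819/1216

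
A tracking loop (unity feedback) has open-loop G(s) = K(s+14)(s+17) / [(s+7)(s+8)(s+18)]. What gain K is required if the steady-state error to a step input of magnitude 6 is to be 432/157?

The open loop has no poles at the origin → type 0 system.
K_p = lim_{s→0} G(s) = K·14·17 / (7·8·18) = (17/72)·K.
e_ss = 6/(1 + K_p) = 432/157 ⇒ 1 + (17/72)·K = 157/72 ⇒ K = 5.

5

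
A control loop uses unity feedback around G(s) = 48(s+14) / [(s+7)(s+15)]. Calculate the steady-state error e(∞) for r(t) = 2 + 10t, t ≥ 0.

infinity

G(s) has no factors of s in the denominator, so the system is type 0. By superposition:
  • 2: e_ss = 2/(1+K_p) with K_p=6.4 → 10/37.
  • 10t: a type-0 system cannot track it, e_ss → ∞.
The unbounded component dominates.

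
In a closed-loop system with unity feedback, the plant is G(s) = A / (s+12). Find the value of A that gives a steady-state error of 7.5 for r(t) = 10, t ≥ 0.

G(s) has no factors of s in the denominator, so the system is type 0.
K_p = lim_{s→0} G(s) = A / (12) = (1/12)·A.
e_ss = 10/(1 + K_p) = 7.5 ⇒ 1 + (1/12)·A = 4/3 ⇒ A = 4.

4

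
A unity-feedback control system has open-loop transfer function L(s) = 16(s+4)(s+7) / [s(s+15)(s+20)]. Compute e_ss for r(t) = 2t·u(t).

L(s) has one factor of s in the denominator, so the system is type 1.
K_v = lim_{s→0} s·L(s) = 16·4·7 / (15·20) = 112/75.
e_ss = 2/K_v = 2/(112/75) = 75/56.

75/56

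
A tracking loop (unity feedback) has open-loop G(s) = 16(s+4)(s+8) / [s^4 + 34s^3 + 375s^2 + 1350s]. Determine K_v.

256/675

The denominator has no term below 1350s — 1 pole at s=0, type 1.
K_v = lim_{s→0} s·G(s) = 16·4·8 / 1350 = 256/675.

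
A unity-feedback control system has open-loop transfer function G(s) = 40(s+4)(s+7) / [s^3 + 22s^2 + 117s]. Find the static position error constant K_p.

K_p = lim_{s→0} G(s); with 1 pole at the origin the limit diverges, so K_p = ∞.

infinity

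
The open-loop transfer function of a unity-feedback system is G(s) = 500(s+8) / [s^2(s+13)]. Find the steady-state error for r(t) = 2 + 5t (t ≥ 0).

Two free integrators in G(s): this is a type 2 system. Treating each term separately:
  • 2: tracked with zero error.
  • 5t: tracked with zero error.
Total e_ss = 0.

0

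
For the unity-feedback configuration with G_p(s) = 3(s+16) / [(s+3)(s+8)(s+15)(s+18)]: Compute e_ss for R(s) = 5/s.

675/136

System type = 0 (no poles at s=0).
K_p = lim_{s→0} G_p(s) = 3·16 / (3·8·15·18) = 1/135.
e_ss = 5/(1 + K_p) = 5/(136/135) = 675/136.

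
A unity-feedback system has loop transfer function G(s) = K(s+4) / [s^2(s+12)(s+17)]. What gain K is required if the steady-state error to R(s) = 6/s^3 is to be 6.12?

System type = 2 (two poles at s=0).
K_a = lim_{s→0} s^2·G(s) = K·4 / (12·17) = (1/51)·K.
e_ss = 6/K_a = 6.12 ⇒ K_a = 50/51 ⇒ K = (50/51)/(1/51) = 50.

50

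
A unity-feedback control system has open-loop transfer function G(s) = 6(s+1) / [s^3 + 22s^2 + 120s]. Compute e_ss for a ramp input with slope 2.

40

The denominator has no term below 120s — 1 pole at s=0, type 1.
K_v = lim_{s→0} s·G(s) = 6·1 / 120 = 0.05.
e_ss = 2/K_v = 2/0.05 = 40.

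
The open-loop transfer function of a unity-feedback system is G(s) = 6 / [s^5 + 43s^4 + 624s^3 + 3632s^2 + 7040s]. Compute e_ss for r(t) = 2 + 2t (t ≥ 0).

7040/3

Factoring s from the denominator leaves a polynomial with constant term 7040, so the system is type 1. By superposition:
  • 2: tracked with zero error.
  • 2t: e_ss = 2/K_v with K_v=3/3520 → 7040/3.
Total e_ss = 7040/3.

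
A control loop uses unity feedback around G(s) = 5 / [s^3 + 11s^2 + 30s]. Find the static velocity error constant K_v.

1/6

Factoring s from the denominator leaves a polynomial with constant term 30, so the system is type 1.
K_v = lim_{s→0} s·G(s) = 5 / 30 = 1/6.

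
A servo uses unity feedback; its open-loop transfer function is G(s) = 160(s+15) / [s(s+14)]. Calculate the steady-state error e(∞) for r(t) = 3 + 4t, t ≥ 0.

One free integrator in G(s): this is a type 1 system. Taking each input component in turn:
  • 3: tracked with zero error.
  • 4t: e_ss = 4/K_v with K_v=1200/7 → 7/300.
Total e_ss = 7/300.

7/300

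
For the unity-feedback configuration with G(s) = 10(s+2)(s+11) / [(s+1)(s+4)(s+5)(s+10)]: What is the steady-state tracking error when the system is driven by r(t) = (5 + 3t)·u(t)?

infinity

G(s) has no factors of s in the denominator, so the system is type 0. Treating each term separately:
  • 5: e_ss = 5/(1+K_p) with K_p=1.1 → 50/21.
  • 3t: a type-0 system cannot track it, e_ss → ∞.
The unbounded component dominates.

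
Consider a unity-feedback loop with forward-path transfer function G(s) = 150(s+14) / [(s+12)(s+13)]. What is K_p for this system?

175/13

G(s) has no factors of s in the denominator, so the system is type 0.
K_p = lim_{s→0} G(s) = 150·14 / (12·13) = 175/13.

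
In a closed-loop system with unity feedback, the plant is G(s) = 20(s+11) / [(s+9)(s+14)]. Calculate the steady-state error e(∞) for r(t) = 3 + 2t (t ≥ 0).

infinity

G(s) has no factors of s in the denominator, so the system is type 0. Treating each term separately:
  • 3: e_ss = 3/(1+K_p) with K_p=110/63 → 189/173.
  • 2t: a type-0 system cannot track it, e_ss → ∞.
The unbounded component dominates.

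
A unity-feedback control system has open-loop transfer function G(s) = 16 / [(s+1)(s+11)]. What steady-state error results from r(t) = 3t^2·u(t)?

infinity

System type = 0 (no poles at s=0).
For a type-0 system K_a = 0, so e_ss to a parabolic input is unbounded.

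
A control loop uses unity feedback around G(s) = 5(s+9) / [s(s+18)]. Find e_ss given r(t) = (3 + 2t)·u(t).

0.8

G(s) has one factor of s in the denominator, so the system is type 1. Treating each term separately:
  • 3: tracked with zero error.
  • 2t: e_ss = 2/K_v with K_v=2.5 → 0.8.
Total e_ss = 0.8.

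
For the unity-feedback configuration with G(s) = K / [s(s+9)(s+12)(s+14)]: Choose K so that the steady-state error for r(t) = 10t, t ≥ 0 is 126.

120

One free integrator in G(s): this is a type 1 system.
K_v = lim_{s→0} s·G(s) = K / (9·12·14) = (1/1512)·K.
e_ss = 10/K_v = 126 ⇒ K_v = 5/63 ⇒ K = (5/63)/(1/1512) = 120.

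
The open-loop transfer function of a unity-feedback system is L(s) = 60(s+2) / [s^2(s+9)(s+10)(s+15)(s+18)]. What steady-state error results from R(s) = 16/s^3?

System type = 2 (two poles at s=0).
K_a = lim_{s→0} s^2·L(s) = 60·2 / (9·10·15·18) = 2/405.
r(t) = 8t^2 gives R(s) = 16/s^3.
e_ss = 16/K_a = 16/(2/405) = 3240.

3240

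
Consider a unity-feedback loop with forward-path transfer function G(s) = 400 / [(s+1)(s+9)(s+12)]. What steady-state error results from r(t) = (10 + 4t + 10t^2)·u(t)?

infinity

No free integrators in G(s): this is a type 0 system. By superposition:
  • 10: e_ss = 10/(1+K_p) with K_p=100/27 → 270/127.
  • 4t: a type-0 system cannot track it, e_ss → ∞.
  • 10t^2: a type-0 system cannot track it, e_ss → ∞.
The unbounded component dominates.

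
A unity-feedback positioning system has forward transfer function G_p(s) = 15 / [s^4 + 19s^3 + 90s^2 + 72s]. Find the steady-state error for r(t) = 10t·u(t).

48

The denominator has no term below 72s — 1 pole at s=0, type 1.
K_v = lim_{s→0} s·G_p(s) = 15 / 72 = 5/24.
e_ss = 10/K_v = 10/(5/24) = 48.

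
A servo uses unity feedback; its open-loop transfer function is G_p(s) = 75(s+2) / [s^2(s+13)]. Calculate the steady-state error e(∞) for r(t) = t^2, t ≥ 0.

System type = 2 (two poles at s=0).
K_a = lim_{s→0} s^2·G_p(s) = 75·2 / (13) = 150/13.
r(t) = t^2 gives R(s) = 2/s^3.
e_ss = 2/K_a = 2/(150/13) = 13/75.

13/75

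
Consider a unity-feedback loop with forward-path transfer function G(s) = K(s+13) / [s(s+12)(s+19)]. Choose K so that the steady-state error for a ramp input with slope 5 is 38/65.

The open loop has one pole at the origin → type 1 system.
K_v = lim_{s→0} s·G(s) = K·13 / (12·19) = (13/228)·K.
e_ss = 5/K_v = 38/65 ⇒ K_v = 325/38 ⇒ K = (325/38)/(13/228) = 150.

150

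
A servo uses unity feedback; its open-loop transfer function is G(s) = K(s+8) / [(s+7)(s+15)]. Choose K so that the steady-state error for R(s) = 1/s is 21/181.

100

The open loop has no poles at the origin → type 0 system.
K_p = lim_{s→0} G(s) = K·8 / (7·15) = (8/105)·K.
e_ss = 1/(1 + K_p) = 21/181 ⇒ 1 + (8/105)·K = 181/21 ⇒ K = 100.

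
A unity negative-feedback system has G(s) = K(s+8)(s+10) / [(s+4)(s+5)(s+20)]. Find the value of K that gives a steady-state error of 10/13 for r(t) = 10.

60

No free integrators in G(s): this is a type 0 system.
K_p = lim_{s→0} G(s) = K·8·10 / (4·5·20) = 0.2·K.
e_ss = 10/(1 + K_p) = 10/13 ⇒ 1 + 0.2·K = 13 ⇒ K = 60.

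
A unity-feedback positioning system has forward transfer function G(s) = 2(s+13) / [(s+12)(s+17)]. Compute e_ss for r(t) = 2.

The open loop has no poles at the origin → type 0 system.
K_p = lim_{s→0} G(s) = 2·13 / (12·17) = 13/102.
e_ss = 2/(1 + K_p) = 2/(115/102) = 204/115.

204/115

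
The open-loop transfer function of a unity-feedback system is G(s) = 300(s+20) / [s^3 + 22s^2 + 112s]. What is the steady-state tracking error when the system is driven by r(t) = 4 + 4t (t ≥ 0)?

28/375

The denominator has no term below 112s — 1 pole at s=0, type 1. Taking each input component in turn:
  • 4: tracked with zero error.
  • 4t: e_ss = 4/K_v with K_v=375/7 → 28/375.
Total e_ss = 28/375.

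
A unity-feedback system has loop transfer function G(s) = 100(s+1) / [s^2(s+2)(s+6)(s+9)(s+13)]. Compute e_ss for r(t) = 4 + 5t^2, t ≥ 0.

System type = 2 (two poles at s=0). Treating each term separately:
  • 4: tracked with zero error.
  • 5t^2: e_ss = 10/K_a with K_a=25/351 → 140.4.
Total e_ss = 140.4.

140.4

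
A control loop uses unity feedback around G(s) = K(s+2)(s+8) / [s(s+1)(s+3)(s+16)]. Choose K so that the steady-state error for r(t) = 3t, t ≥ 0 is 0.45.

G(s) has one factor of s in the denominator, so the system is type 1.
K_v = lim_{s→0} s·G(s) = K·2·8 / (1·3·16) = (1/3)·K.
e_ss = 3/K_v = 0.45 ⇒ K_v = 20/3 ⇒ K = (20/3)/(1/3) = 20.

20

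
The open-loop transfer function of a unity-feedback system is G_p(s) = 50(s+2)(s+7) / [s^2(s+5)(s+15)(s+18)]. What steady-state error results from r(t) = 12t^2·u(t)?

324/7

G_p(s) has two factors of s in the denominator, so the system is type 2.
K_a = lim_{s→0} s^2·G_p(s) = 50·2·7 / (5·15·18) = 14/27.
r(t) = 12t^2 gives R(s) = 24/s^3.
e_ss = 24/K_a = 24/(14/27) = 324/7.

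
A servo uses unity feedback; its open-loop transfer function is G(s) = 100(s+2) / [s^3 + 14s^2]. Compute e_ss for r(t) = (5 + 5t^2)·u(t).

Factoring s^2 from the denominator leaves a polynomial with constant term 14, so the system is type 2. By superposition:
  • 5: tracked with zero error.
  • 5t^2: e_ss = 10/K_a with K_a=100/7 → 0.7.
Total e_ss = 0.7.

0.7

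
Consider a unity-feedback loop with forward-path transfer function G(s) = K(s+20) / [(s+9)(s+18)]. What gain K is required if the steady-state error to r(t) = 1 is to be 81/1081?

The open loop has no poles at the origin → type 0 system.
K_p = lim_{s→0} G(s) = K·20 / (9·18) = (10/81)·K.
e_ss = 1/(1 + K_p) = 81/1081 ⇒ 1 + (10/81)·K = 1081/81 ⇒ K = 100.

100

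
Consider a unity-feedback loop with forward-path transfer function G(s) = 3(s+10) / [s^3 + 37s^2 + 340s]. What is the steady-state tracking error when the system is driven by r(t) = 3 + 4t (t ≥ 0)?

136/3

Lowest-order denominator term is 340s, so the open loop has 1 pole at the origin → type 1 system. Taking each input component in turn:
  • 3: tracked with zero error.
  • 4t: e_ss = 4/K_v with K_v=3/34 → 136/3.
Total e_ss = 136/3.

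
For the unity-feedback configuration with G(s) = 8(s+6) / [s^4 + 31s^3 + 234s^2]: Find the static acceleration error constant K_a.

Factoring s^2 from the denominator leaves a polynomial with constant term 234, so the system is type 2.
K_a = lim_{s→0} s^2·G(s) = 8·6 / 234 = 8/39.

8/39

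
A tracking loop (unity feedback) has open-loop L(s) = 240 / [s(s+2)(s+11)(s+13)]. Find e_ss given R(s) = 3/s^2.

3.575

The open loop has one pole at the origin → type 1 system.
K_v = lim_{s→0} s·L(s) = 240 / (2·11·13) = 120/143.
e_ss = 3/K_v = 3/(120/143) = 3.575.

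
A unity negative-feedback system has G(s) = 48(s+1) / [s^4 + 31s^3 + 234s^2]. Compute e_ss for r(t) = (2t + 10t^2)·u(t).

Lowest-order denominator term is 234s^2, so the open loop has 2 poles at the origin → type 2 system. By superposition:
  • 2t: tracked with zero error.
  • 10t^2: e_ss = 20/K_a with K_a=8/39 → 97.5.
Total e_ss = 97.5.

97.5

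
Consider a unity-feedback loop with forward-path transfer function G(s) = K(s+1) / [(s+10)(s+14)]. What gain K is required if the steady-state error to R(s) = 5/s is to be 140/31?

The open loop has no poles at the origin → type 0 system.
K_p = lim_{s→0} G(s) = K·1 / (10·14) = (1/140)·K.
e_ss = 5/(1 + K_p) = 140/31 ⇒ 1 + (1/140)·K = 31/28 ⇒ K = 15.

15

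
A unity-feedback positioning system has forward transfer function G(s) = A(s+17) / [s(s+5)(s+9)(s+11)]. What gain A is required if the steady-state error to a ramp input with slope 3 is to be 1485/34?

2

System type = 1 (one pole at s=0).
K_v = lim_{s→0} s·G(s) = A·17 / (5·9·11) = (17/495)·A.
e_ss = 3/K_v = 1485/34 ⇒ K_v = 34/495 ⇒ A = (34/495)/(17/495) = 2.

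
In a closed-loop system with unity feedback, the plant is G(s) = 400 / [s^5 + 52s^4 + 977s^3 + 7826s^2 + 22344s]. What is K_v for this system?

50/2793

Factoring s from the denominator leaves a polynomial with constant term 22344, so the system is type 1.
K_v = lim_{s→0} s·G(s) = 400 / 22344 = 50/2793.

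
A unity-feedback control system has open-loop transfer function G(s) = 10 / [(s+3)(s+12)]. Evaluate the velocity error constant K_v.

0

The open loop has no poles at the origin → type 0 system.
K_v = lim_{s→0} s·G(s) = 0 (the extra factor of s kills the finite limit).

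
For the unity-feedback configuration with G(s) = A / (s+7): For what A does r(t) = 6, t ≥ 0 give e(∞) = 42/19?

G(s) has no factors of s in the denominator, so the system is type 0.
K_p = lim_{s→0} G(s) = A / (7) = (1/7)·A.
e_ss = 6/(1 + K_p) = 42/19 ⇒ 1 + (1/7)·A = 19/7 ⇒ A = 12.

12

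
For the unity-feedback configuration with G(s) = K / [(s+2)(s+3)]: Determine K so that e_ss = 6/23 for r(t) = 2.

The open loop has no poles at the origin → type 0 system.
K_p = lim_{s→0} G(s) = K / (2·3) = (1/6)·K.
e_ss = 2/(1 + K_p) = 6/23 ⇒ 1 + (1/6)·K = 23/3 ⇒ K = 40.

40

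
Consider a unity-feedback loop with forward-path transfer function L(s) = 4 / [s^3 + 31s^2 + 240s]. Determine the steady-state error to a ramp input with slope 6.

The denominator has no term below 240s — 1 pole at s=0, type 1.
K_v = lim_{s→0} s·L(s) = 4 / 240 = 1/60.
e_ss = 6/K_v = 6/(1/60) = 360.

360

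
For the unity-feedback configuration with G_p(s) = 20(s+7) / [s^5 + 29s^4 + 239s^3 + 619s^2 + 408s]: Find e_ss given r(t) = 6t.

The denominator has no term below 408s — 1 pole at s=0, type 1.
K_v = lim_{s→0} s·G_p(s) = 20·7 / 408 = 35/102.
e_ss = 6/K_v = 6/(35/102) = 612/35.

612/35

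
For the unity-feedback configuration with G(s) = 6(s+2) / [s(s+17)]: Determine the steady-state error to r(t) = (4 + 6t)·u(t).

System type = 1 (one pole at s=0). Treating each term separately:
  • 4: tracked with zero error.
  • 6t: e_ss = 6/K_v with K_v=12/17 → 8.5.
Total e_ss = 8.5.

8.5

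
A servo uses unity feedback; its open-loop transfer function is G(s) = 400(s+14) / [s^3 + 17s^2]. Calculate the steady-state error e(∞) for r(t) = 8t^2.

Lowest-order denominator term is 17s^2, so the open loop has 2 poles at the origin → type 2 system.
K_a = lim_{s→0} s^2·G(s) = 400·14 / 17 = 5600/17.
r(t) = 8t^2 gives R(s) = 16/s^3.
e_ss = 16/K_a = 16/(5600/17) = 17/350.

17/350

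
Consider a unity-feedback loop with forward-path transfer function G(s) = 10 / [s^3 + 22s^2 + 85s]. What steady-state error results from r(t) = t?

The denominator has no term below 85s — 1 pole at s=0, type 1.
K_v = lim_{s→0} s·G(s) = 10 / 85 = 2/17.
e_ss = 1/K_v = 1/(2/17) = 8.5.

8.5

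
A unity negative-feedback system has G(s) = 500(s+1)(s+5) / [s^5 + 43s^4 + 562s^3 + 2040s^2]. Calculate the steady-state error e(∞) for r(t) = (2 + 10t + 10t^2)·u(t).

The denominator has no term below 2040s^2 — 2 poles at s=0, type 2. Treating each term separately:
  • 2: tracked with zero error.
  • 10t: tracked with zero error.
  • 10t^2: e_ss = 20/K_a with K_a=125/102 → 16.32.
Total e_ss = 16.32.

16.32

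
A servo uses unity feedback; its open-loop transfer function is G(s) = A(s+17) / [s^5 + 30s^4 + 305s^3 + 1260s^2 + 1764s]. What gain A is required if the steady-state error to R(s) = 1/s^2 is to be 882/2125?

250

Lowest-order denominator term is 1764s, so the open loop has 1 pole at the origin → type 1 system.
K_v = lim_{s→0} s·G(s) = A·17 / 1764 = (17/1764)·A.
e_ss = 1/K_v = 882/2125 ⇒ K_v = 2125/882 ⇒ A = (2125/882)/(17/1764) = 250.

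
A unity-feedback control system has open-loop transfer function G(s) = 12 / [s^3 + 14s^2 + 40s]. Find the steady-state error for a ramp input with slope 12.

40

Lowest-order denominator term is 40s, so the open loop has 1 pole at the origin → type 1 system.
K_v = lim_{s→0} s·G(s) = 12 / 40 = 0.3.
e_ss = 12/K_v = 12/0.3 = 40.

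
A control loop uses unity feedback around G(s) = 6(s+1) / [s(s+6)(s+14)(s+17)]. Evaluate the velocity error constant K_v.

G(s) has one factor of s in the denominator, so the system is type 1.
K_v = lim_{s→0} s·G(s) = 6·1 / (6·14·17) = 1/238.

1/238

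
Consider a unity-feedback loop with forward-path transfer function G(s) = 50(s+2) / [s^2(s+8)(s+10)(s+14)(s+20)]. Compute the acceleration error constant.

1/224

System type = 2 (two poles at s=0).
K_a = lim_{s→0} s^2·G(s) = 50·2 / (8·10·14·20) = 1/224.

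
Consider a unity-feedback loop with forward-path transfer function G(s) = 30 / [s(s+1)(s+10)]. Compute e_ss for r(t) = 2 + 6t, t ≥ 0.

One free integrator in G(s): this is a type 1 system. By superposition:
  • 2: tracked with zero error.
  • 6t: e_ss = 6/K_v with K_v=3 → 2.
Total e_ss = 2.

2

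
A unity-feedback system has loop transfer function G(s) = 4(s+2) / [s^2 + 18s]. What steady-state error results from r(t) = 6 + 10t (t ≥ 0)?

Lowest-order denominator term is 18s, so the open loop has 1 pole at the origin → type 1 system. Taking each input component in turn:
  • 6: tracked with zero error.
  • 10t: e_ss = 10/K_v with K_v=4/9 → 22.5.
Total e_ss = 22.5.

22.5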